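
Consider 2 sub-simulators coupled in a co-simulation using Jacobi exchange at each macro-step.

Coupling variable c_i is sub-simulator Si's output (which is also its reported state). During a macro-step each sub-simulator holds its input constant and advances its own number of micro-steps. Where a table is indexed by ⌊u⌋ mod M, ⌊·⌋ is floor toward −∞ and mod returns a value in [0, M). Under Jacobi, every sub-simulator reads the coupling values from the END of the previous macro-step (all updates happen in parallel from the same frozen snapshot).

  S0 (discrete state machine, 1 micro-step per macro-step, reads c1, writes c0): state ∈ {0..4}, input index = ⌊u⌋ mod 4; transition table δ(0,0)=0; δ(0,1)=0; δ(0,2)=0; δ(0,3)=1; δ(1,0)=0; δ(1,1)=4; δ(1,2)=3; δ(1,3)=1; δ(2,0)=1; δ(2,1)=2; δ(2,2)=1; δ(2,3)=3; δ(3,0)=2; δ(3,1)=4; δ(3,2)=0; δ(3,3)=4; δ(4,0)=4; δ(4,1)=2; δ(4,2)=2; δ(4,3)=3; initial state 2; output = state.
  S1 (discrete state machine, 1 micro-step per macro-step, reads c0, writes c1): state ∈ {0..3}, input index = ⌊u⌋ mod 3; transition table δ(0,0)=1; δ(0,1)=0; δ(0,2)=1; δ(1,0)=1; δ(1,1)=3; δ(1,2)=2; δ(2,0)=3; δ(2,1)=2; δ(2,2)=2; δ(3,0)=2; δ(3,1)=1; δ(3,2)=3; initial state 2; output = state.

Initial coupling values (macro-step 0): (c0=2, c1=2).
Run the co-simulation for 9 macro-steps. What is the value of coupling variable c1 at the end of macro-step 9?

c1 at macro-step 9 = 3

macro 1: S0 reads c1=2 → after 1×micro: 1; S1 reads c0=2 → after 1×micro: 2 ⇒ (c0=1, c1=2)
macro 2: S0 reads c1=2 → after 1×micro: 3; S1 reads c0=1 → after 1×micro: 2 ⇒ (c0=3, c1=2)
macro 3: S0 reads c1=2 → after 1×micro: 0; S1 reads c0=3 → after 1×micro: 3 ⇒ (c0=0, c1=3)
macro 4: S0 reads c1=3 → after 1×micro: 1; S1 reads c0=0 → after 1×micro: 2 ⇒ (c0=1, c1=2)
macro 5: S0 reads c1=2 → after 1×micro: 3; S1 reads c0=1 → after 1×micro: 2 ⇒ (c0=3, c1=2)
macro 6: S0 reads c1=2 → after 1×micro: 0; S1 reads c0=3 → after 1×micro: 3 ⇒ (c0=0, c1=3)
macro 7: S0 reads c1=3 → after 1×micro: 1; S1 reads c0=0 → after 1×micro: 2 ⇒ (c0=1, c1=2)
macro 8: S0 reads c1=2 → after 1×micro: 3; S1 reads c0=1 → after 1×micro: 2 ⇒ (c0=3, c1=2)
macro 9: S0 reads c1=2 → after 1×micro: 0; S1 reads c0=3 → after 1×micro: 3 ⇒ (c0=0, c1=3)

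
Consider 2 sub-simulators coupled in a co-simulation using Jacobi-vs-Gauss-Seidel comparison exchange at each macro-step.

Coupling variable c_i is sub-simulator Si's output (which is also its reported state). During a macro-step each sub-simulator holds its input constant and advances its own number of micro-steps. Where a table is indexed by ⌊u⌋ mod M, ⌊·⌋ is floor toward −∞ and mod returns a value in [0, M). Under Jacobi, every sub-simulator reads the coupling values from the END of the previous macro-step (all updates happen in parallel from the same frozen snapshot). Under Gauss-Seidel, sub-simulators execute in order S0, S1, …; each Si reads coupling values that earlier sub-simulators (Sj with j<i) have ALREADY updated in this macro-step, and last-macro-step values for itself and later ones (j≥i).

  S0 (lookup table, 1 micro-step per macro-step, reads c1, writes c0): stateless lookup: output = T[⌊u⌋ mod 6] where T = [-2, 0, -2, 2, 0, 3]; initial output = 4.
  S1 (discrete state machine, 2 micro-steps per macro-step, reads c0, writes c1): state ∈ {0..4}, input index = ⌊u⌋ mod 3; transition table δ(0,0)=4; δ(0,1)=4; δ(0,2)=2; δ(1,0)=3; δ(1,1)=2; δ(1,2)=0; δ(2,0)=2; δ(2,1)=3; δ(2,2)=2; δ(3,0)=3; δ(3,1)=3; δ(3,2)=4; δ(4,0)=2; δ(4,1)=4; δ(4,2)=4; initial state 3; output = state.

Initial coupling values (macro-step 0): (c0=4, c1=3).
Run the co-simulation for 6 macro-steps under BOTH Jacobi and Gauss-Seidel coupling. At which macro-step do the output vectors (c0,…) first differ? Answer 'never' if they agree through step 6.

first divergence at macro-step: 1

[Jacobi] macro 1: S0 reads c1=3 → after 1×micro: 2; S1 reads c0=4 → after 2×micro: 3 ⇒ (c0=2, c1=3)
[Jacobi] macro 2: S0 reads c1=3 → after 1×micro: 2; S1 reads c0=2 → after 2×micro: 4 ⇒ (c0=2, c1=4)
[Jacobi] macro 3: S0 reads c1=4 → after 1×micro: 0; S1 reads c0=2 → after 2×micro: 4 ⇒ (c0=0, c1=4)
[Jacobi] macro 4: S0 reads c1=4 → after 1×micro: 0; S1 reads c0=0 → after 2×micro: 2 ⇒ (c0=0, c1=2)
[Jacobi] macro 5: S0 reads c1=2 → after 1×micro: -2; S1 reads c0=0 → after 2×micro: 2 ⇒ (c0=-2, c1=2)
[Jacobi] macro 6: S0 reads c1=2 → after 1×micro: -2; S1 reads c0=-2 → after 2×micro: 3 ⇒ (c0=-2, c1=3)
[Gauss-Seidel] macro 1: S0 reads c1=3 → after 1×micro: 2; S1 reads c0=2 → after 2×micro: 4 ⇒ (c0=2, c1=4)
[Gauss-Seidel] macro 2: S0 reads c1=4 → after 1×micro: 0; S1 reads c0=0 → after 2×micro: 2 ⇒ (c0=0, c1=2)
[Gauss-Seidel] macro 3: S0 reads c1=2 → after 1×micro: -2; S1 reads c0=-2 → after 2×micro: 3 ⇒ (c0=-2, c1=3)
[Gauss-Seidel] macro 4: S0 reads c1=3 → after 1×micro: 2; S1 reads c0=2 → after 2×micro: 4 ⇒ (c0=2, c1=4)
[Gauss-Seidel] macro 5: S0 reads c1=4 → after 1×micro: 0; S1 reads c0=0 → after 2×micro: 2 ⇒ (c0=0, c1=2)
[Gauss-Seidel] macro 6: S0 reads c1=2 → after 1×micro: -2; S1 reads c0=-2 → after 2×micro: 3 ⇒ (c0=-2, c1=3)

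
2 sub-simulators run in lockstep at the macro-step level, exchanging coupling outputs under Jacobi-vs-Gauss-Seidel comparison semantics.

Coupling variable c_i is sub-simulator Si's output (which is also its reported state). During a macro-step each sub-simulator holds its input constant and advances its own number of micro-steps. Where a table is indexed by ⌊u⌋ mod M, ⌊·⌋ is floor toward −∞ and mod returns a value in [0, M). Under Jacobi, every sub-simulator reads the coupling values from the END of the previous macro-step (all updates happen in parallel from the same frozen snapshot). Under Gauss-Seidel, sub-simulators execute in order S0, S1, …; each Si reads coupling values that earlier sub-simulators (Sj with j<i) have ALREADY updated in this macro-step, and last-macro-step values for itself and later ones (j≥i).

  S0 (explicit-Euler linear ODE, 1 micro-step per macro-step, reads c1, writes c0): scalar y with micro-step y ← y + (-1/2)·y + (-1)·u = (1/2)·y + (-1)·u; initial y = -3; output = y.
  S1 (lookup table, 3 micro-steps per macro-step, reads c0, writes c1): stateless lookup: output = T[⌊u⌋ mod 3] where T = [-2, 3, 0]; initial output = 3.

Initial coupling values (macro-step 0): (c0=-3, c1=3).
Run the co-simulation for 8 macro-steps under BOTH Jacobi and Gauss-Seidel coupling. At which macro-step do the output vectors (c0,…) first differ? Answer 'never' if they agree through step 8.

first divergence at macro-step: 1

[Jacobi] macro 1: S0 reads c1=3 → after 1×micro: -9/2; S1 reads c0=-3 → after 3×micro: -2 ⇒ (c0=-9/2, c1=-2)
[Jacobi] macro 2: S0 reads c1=-2 → after 1×micro: -1/4; S1 reads c0=-9/2 → after 3×micro: 3 ⇒ (c0=-1/4, c1=3)
[Jacobi] macro 3: S0 reads c1=3 → after 1×micro: -25/8; S1 reads c0=-1/4 → after 3×micro: 0 ⇒ (c0=-25/8, c1=0)
[Jacobi] macro 4: S0 reads c1=0 → after 1×micro: -25/16; S1 reads c0=-25/8 → after 3×micro: 0 ⇒ (c0=-25/16, c1=0)
[Jacobi] macro 5: S0 reads c1=0 → after 1×micro: -25/32; S1 reads c0=-25/16 → after 3×micro: 3 ⇒ (c0=-25/32, c1=3)
[Jacobi] macro 6: S0 reads c1=3 → after 1×micro: -217/64; S1 reads c0=-25/32 → after 3×micro: 0 ⇒ (c0=-217/64, c1=0)
[Jacobi] macro 7: S0 reads c1=0 → after 1×micro: -217/128; S1 reads c0=-217/64 → after 3×micro: 0 ⇒ (c0=-217/128, c1=0)
[Jacobi] macro 8: S0 reads c1=0 → after 1×micro: -217/256; S1 reads c0=-217/128 → after 3×micro: 3 ⇒ (c0=-217/256, c1=3)
[Gauss-Seidel] macro 1: S0 reads c1=3 → after 1×micro: -9/2; S1 reads c0=-9/2 → after 3×micro: 3 ⇒ (c0=-9/2, c1=3)
[Gauss-Seidel] macro 2: S0 reads c1=3 → after 1×micro: -21/4; S1 reads c0=-21/4 → after 3×micro: -2 ⇒ (c0=-21/4, c1=-2)
[Gauss-Seidel] macro 3: S0 reads c1=-2 → after 1×micro: -5/8; S1 reads c0=-5/8 → after 3×micro: 0 ⇒ (c0=-5/8, c1=0)
[Gauss-Seidel] macro 4: S0 reads c1=0 → after 1×micro: -5/16; S1 reads c0=-5/16 → after 3×micro: 0 ⇒ (c0=-5/16, c1=0)
[Gauss-Seidel] macro 5: S0 reads c1=0 → after 1×micro: -5/32; S1 reads c0=-5/32 → after 3×micro: 0 ⇒ (c0=-5/32, c1=0)
[Gauss-Seidel] macro 6: S0 reads c1=0 → after 1×micro: -5/64; S1 reads c0=-5/64 → after 3×micro: 0 ⇒ (c0=-5/64, c1=0)
[Gauss-Seidel] macro 7: S0 reads c1=0 → after 1×micro: -5/128; S1 reads c0=-5/128 → after 3×micro: 0 ⇒ (c0=-5/128, c1=0)
[Gauss-Seidel] macro 8: S0 reads c1=0 → after 1×micro: -5/256; S1 reads c0=-5/256 → after 3×micro: 0 ⇒ (c0=-5/256, c1=0)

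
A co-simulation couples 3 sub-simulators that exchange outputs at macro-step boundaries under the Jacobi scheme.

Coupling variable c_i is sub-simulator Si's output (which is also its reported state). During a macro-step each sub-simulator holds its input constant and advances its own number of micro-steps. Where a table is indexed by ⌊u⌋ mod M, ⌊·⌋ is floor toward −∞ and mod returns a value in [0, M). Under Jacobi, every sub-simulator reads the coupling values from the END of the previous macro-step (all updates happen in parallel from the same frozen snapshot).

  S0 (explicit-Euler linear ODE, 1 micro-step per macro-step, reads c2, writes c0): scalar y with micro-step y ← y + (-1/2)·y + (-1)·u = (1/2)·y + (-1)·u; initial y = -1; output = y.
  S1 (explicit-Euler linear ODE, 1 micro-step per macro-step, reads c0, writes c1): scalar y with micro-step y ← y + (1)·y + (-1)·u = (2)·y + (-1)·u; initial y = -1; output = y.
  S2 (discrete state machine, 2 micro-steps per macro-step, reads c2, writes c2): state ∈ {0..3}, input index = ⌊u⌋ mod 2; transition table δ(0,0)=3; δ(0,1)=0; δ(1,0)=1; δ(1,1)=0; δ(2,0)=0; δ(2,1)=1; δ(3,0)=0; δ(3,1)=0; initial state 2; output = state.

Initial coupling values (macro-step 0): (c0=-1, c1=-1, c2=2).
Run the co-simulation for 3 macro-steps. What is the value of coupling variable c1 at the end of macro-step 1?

macro 1: S0 reads c2=2 → after 1×micro: -5/2; S1 reads c0=-1 → after 1×micro: -1; S2 reads c2=2 → after 2×micro: 3 ⇒ (c0=-5/2, c1=-1, c2=3)
macro 2: S0 reads c2=3 → after 1×micro: -17/4; S1 reads c0=-5/2 → after 1×micro: 1/2; S2 reads c2=3 → after 2×micro: 0 ⇒ (c0=-17/4, c1=1/2, c2=0)
macro 3: S0 reads c2=0 → after 1×micro: -17/8; S1 reads c0=-17/4 → after 1×micro: 21/4; S2 reads c2=0 → after 2×micro: 0 ⇒ (c0=-17/8, c1=21/4, c2=0)

c1 at macro-step 1 = -1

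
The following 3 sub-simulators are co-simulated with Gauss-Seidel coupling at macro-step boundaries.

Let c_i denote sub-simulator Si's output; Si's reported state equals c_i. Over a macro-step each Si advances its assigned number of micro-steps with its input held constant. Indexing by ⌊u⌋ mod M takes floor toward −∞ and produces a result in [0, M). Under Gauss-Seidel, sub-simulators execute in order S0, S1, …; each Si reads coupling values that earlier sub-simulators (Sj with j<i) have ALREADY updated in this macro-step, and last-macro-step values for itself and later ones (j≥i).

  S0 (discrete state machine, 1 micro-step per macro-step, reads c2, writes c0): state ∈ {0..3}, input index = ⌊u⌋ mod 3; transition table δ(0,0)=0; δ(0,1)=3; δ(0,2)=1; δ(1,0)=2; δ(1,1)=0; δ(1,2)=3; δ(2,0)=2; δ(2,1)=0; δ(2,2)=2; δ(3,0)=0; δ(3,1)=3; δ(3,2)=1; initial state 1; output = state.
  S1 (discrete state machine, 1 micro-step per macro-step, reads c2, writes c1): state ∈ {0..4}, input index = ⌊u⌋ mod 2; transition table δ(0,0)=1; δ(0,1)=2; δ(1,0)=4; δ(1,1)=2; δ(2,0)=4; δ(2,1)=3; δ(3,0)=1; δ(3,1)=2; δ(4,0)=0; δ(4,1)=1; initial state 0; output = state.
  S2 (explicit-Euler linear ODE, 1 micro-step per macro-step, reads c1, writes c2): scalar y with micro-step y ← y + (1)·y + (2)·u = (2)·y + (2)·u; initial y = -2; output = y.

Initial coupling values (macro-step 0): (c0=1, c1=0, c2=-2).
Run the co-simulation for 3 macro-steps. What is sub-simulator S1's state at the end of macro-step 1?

S1 state at macro-step 1 = 1

macro 1: S0 reads c2=-2 → after 1×micro: 0; S1 reads c2=-2 → after 1×micro: 1; S2 reads c1=1 → after 1×micro: -2 ⇒ (c0=0, c1=1, c2=-2)
macro 2: S0 reads c2=-2 → after 1×micro: 3; S1 reads c2=-2 → after 1×micro: 4; S2 reads c1=4 → after 1×micro: 4 ⇒ (c0=3, c1=4, c2=4)
macro 3: S0 reads c2=4 → after 1×micro: 3; S1 reads c2=4 → after 1×micro: 0; S2 reads c1=0 → after 1×micro: 8 ⇒ (c0=3, c1=0, c2=8)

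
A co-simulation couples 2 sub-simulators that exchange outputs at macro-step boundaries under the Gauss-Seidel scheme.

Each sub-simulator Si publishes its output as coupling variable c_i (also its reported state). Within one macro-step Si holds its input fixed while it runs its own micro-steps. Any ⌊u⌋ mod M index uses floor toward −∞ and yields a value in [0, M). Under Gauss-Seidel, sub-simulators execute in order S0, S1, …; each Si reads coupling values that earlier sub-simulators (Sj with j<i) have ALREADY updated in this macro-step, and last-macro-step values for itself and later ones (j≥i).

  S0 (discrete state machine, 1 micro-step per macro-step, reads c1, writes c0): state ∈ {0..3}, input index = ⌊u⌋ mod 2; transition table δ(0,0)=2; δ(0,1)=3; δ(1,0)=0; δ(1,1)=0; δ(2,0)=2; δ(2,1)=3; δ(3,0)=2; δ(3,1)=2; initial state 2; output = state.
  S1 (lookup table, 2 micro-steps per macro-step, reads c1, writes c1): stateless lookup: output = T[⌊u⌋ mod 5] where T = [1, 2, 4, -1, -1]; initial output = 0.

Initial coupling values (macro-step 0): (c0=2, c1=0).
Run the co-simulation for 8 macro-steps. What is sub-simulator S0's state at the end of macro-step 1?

S0 state at macro-step 1 = 2

macro 1: S0 reads c1=0 → after 1×micro: 2; S1 reads c1=0 → after 2×micro: 1 ⇒ (c0=2, c1=1)
macro 2: S0 reads c1=1 → after 1×micro: 3; S1 reads c1=1 → after 2×micro: 2 ⇒ (c0=3, c1=2)
macro 3: S0 reads c1=2 → after 1×micro: 2; S1 reads c1=2 → after 2×micro: 4 ⇒ (c0=2, c1=4)
macro 4: S0 reads c1=4 → after 1×micro: 2; S1 reads c1=4 → after 2×micro: -1 ⇒ (c0=2, c1=-1)
macro 5: S0 reads c1=-1 → after 1×micro: 3; S1 reads c1=-1 → after 2×micro: -1 ⇒ (c0=3, c1=-1)
macro 6: S0 reads c1=-1 → after 1×micro: 2; S1 reads c1=-1 → after 2×micro: -1 ⇒ (c0=2, c1=-1)
macro 7: S0 reads c1=-1 → after 1×micro: 3; S1 reads c1=-1 → after 2×micro: -1 ⇒ (c0=3, c1=-1)
macro 8: S0 reads c1=-1 → after 1×micro: 2; S1 reads c1=-1 → after 2×micro: -1 ⇒ (c0=2, c1=-1)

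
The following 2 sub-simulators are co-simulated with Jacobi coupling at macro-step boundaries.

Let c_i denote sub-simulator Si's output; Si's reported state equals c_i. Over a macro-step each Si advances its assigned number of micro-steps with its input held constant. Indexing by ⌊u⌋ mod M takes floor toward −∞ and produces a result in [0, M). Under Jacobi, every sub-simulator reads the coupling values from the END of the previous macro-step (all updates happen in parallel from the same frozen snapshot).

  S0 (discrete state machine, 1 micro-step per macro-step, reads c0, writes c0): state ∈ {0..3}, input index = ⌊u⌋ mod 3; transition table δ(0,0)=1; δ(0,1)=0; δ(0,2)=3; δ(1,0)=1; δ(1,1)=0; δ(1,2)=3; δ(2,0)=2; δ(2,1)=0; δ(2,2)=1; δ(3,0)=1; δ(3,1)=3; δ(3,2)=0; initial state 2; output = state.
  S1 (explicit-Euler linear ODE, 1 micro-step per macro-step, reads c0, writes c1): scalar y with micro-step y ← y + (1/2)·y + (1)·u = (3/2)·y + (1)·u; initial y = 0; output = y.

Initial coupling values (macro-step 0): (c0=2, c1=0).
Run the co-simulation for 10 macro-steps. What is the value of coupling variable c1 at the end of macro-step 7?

macro 1: S0 reads c0=2 → after 1×micro: 1; S1 reads c0=2 → after 1×micro: 2 ⇒ (c0=1, c1=2)
macro 2: S0 reads c0=1 → after 1×micro: 0; S1 reads c0=1 → after 1×micro: 4 ⇒ (c0=0, c1=4)
macro 3: S0 reads c0=0 → after 1×micro: 1; S1 reads c0=0 → after 1×micro: 6 ⇒ (c0=1, c1=6)
macro 4: S0 reads c0=1 → after 1×micro: 0; S1 reads c0=1 → after 1×micro: 10 ⇒ (c0=0, c1=10)
macro 5: S0 reads c0=0 → after 1×micro: 1; S1 reads c0=0 → after 1×micro: 15 ⇒ (c0=1, c1=15)
macro 6: S0 reads c0=1 → after 1×micro: 0; S1 reads c0=1 → after 1×micro: 47/2 ⇒ (c0=0, c1=47/2)
macro 7: S0 reads c0=0 → after 1×micro: 1; S1 reads c0=0 → after 1×micro: 141/4 ⇒ (c0=1, c1=141/4)
macro 8: S0 reads c0=1 → after 1×micro: 0; S1 reads c0=1 → after 1×micro: 431/8 ⇒ (c0=0, c1=431/8)
macro 9: S0 reads c0=0 → after 1×micro: 1; S1 reads c0=0 → after 1×micro: 1293/16 ⇒ (c0=1, c1=1293/16)
macro 10: S0 reads c0=1 → after 1×micro: 0; S1 reads c0=1 → after 1×micro: 3911/32 ⇒ (c0=0, c1=3911/32)

c1 at macro-step 7 = 141/4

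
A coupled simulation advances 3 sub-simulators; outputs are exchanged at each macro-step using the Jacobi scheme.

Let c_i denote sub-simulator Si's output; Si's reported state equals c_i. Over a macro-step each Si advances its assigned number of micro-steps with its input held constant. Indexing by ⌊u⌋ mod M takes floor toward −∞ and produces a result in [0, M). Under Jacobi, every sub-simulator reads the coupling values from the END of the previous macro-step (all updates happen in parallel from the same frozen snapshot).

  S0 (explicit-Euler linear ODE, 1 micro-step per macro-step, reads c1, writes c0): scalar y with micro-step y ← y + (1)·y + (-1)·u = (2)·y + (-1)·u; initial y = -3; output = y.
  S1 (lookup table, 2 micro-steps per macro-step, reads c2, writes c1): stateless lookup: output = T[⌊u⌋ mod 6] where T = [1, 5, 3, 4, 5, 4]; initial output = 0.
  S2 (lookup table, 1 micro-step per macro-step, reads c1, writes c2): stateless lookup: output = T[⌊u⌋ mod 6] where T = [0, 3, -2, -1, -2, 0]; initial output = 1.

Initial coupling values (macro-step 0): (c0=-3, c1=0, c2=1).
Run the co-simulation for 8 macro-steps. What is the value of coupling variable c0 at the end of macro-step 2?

macro 1: S0 reads c1=0 → after 1×micro: -6; S1 reads c2=1 → after 2×micro: 5; S2 reads c1=0 → after 1×micro: 0 ⇒ (c0=-6, c1=5, c2=0)
macro 2: S0 reads c1=5 → after 1×micro: -17; S1 reads c2=0 → after 2×micro: 1; S2 reads c1=5 → after 1×micro: 0 ⇒ (c0=-17, c1=1, c2=0)
macro 3: S0 reads c1=1 → after 1×micro: -35; S1 reads c2=0 → after 2×micro: 1; S2 reads c1=1 → after 1×micro: 3 ⇒ (c0=-35, c1=1, c2=3)
macro 4: S0 reads c1=1 → after 1×micro: -71; S1 reads c2=3 → after 2×micro: 4; S2 reads c1=1 → after 1×micro: 3 ⇒ (c0=-71, c1=4, c2=3)
macro 5: S0 reads c1=4 → after 1×micro: -146; S1 reads c2=3 → after 2×micro: 4; S2 reads c1=4 → after 1×micro: -2 ⇒ (c0=-146, c1=4, c2=-2)
macro 6: S0 reads c1=4 → after 1×micro: -296; S1 reads c2=-2 → after 2×micro: 5; S2 reads c1=4 → after 1×micro: -2 ⇒ (c0=-296, c1=5, c2=-2)
macro 7: S0 reads c1=5 → after 1×micro: -597; S1 reads c2=-2 → after 2×micro: 5; S2 reads c1=5 → after 1×micro: 0 ⇒ (c0=-597, c1=5, c2=0)
macro 8: S0 reads c1=5 → after 1×micro: -1199; S1 reads c2=0 → after 2×micro: 1; S2 reads c1=5 → after 1×micro: 0 ⇒ (c0=-1199, c1=1, c2=0)

c0 at macro-step 2 = -17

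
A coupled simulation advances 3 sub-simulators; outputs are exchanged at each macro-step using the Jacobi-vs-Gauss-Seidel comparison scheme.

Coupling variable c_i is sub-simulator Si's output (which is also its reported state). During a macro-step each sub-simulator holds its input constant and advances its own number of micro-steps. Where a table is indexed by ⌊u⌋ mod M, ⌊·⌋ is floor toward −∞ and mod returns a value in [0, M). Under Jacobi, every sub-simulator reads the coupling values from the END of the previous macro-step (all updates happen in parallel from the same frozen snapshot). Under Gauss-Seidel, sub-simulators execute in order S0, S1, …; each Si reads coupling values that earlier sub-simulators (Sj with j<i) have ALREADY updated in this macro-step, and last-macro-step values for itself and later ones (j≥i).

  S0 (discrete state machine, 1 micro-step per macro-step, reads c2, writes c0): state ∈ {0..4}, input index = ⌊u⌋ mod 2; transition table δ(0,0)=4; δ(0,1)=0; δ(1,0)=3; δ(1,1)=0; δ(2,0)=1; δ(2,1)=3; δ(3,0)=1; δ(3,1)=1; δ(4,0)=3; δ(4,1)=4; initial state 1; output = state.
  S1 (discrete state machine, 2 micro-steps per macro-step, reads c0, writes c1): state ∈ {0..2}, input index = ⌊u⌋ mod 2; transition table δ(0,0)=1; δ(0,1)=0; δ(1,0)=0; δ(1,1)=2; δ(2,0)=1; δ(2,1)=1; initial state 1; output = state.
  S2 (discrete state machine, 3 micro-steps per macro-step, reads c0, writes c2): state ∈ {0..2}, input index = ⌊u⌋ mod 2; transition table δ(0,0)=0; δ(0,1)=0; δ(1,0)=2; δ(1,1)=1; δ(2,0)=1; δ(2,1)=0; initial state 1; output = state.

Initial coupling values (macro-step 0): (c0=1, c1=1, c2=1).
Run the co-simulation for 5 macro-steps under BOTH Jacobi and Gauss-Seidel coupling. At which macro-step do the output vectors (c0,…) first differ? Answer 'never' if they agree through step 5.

[Jacobi] macro 1: S0 reads c2=1 → after 1×micro: 0; S1 reads c0=1 → after 2×micro: 1; S2 reads c0=1 → after 3×micro: 1 ⇒ (c0=0, c1=1, c2=1)
[Jacobi] macro 2: S0 reads c2=1 → after 1×micro: 0; S1 reads c0=0 → after 2×micro: 1; S2 reads c0=0 → after 3×micro: 2 ⇒ (c0=0, c1=1, c2=2)
[Jacobi] macro 3: S0 reads c2=2 → after 1×micro: 4; S1 reads c0=0 → after 2×micro: 1; S2 reads c0=0 → after 3×micro: 1 ⇒ (c0=4, c1=1, c2=1)
[Jacobi] macro 4: S0 reads c2=1 → after 1×micro: 4; S1 reads c0=4 → after 2×micro: 1; S2 reads c0=4 → after 3×micro: 2 ⇒ (c0=4, c1=1, c2=2)
[Jacobi] macro 5: S0 reads c2=2 → after 1×micro: 3; S1 reads c0=4 → after 2×micro: 1; S2 reads c0=4 → after 3×micro: 1 ⇒ (c0=3, c1=1, c2=1)
[Gauss-Seidel] macro 1: S0 reads c2=1 → after 1×micro: 0; S1 reads c0=0 → after 2×micro: 1; S2 reads c0=0 → after 3×micro: 2 ⇒ (c0=0, c1=1, c2=2)
[Gauss-Seidel] macro 2: S0 reads c2=2 → after 1×micro: 4; S1 reads c0=4 → after 2×micro: 1; S2 reads c0=4 → after 3×micro: 1 ⇒ (c0=4, c1=1, c2=1)
[Gauss-Seidel] macro 3: S0 reads c2=1 → after 1×micro: 4; S1 reads c0=4 → after 2×micro: 1; S2 reads c0=4 → after 3×micro: 2 ⇒ (c0=4, c1=1, c2=2)
[Gauss-Seidel] macro 4: S0 reads c2=2 → after 1×micro: 3; S1 reads c0=3 → after 2×micro: 1; S2 reads c0=3 → after 3×micro: 0 ⇒ (c0=3, c1=1, c2=0)
[Gauss-Seidel] macro 5: S0 reads c2=0 → after 1×micro: 1; S1 reads c0=1 → after 2×micro: 1; S2 reads c0=1 → after 3×micro: 0 ⇒ (c0=1, c1=1, c2=0)

first divergence at macro-step: 1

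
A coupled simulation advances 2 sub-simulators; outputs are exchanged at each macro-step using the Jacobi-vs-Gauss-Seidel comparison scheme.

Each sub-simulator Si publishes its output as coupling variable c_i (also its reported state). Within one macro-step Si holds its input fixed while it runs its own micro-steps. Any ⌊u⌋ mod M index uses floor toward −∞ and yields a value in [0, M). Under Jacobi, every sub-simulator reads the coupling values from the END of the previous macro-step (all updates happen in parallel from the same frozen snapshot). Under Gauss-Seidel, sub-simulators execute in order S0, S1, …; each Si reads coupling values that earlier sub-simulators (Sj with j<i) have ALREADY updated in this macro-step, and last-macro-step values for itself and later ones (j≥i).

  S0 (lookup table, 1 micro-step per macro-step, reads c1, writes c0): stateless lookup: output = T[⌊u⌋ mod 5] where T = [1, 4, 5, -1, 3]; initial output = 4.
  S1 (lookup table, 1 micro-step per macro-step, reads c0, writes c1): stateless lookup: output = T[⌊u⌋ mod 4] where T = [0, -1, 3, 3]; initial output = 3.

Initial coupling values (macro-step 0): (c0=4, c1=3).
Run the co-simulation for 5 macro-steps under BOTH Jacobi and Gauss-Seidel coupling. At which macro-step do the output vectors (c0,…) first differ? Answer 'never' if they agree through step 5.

first divergence at macro-step: 1

[Jacobi] macro 1: S0 reads c1=3 → after 1×micro: -1; S1 reads c0=4 → after 1×micro: 0 ⇒ (c0=-1, c1=0)
[Jacobi] macro 2: S0 reads c1=0 → after 1×micro: 1; S1 reads c0=-1 → after 1×micro: 3 ⇒ (c0=1, c1=3)
[Jacobi] macro 3: S0 reads c1=3 → after 1×micro: -1; S1 reads c0=1 → after 1×micro: -1 ⇒ (c0=-1, c1=-1)
[Jacobi] macro 4: S0 reads c1=-1 → after 1×micro: 3; S1 reads c0=-1 → after 1×micro: 3 ⇒ (c0=3, c1=3)
[Jacobi] macro 5: S0 reads c1=3 → after 1×micro: -1; S1 reads c0=3 → after 1×micro: 3 ⇒ (c0=-1, c1=3)
[Gauss-Seidel] macro 1: S0 reads c1=3 → after 1×micro: -1; S1 reads c0=-1 → after 1×micro: 3 ⇒ (c0=-1, c1=3)
[Gauss-Seidel] macro 2: S0 reads c1=3 → after 1×micro: -1; S1 reads c0=-1 → after 1×micro: 3 ⇒ (c0=-1, c1=3)
[Gauss-Seidel] macro 3: S0 reads c1=3 → after 1×micro: -1; S1 reads c0=-1 → after 1×micro: 3 ⇒ (c0=-1, c1=3)
[Gauss-Seidel] macro 4: S0 reads c1=3 → after 1×micro: -1; S1 reads c0=-1 → after 1×micro: 3 ⇒ (c0=-1, c1=3)
[Gauss-Seidel] macro 5: S0 reads c1=3 → after 1×micro: -1; S1 reads c0=-1 → after 1×micro: 3 ⇒ (c0=-1, c1=3)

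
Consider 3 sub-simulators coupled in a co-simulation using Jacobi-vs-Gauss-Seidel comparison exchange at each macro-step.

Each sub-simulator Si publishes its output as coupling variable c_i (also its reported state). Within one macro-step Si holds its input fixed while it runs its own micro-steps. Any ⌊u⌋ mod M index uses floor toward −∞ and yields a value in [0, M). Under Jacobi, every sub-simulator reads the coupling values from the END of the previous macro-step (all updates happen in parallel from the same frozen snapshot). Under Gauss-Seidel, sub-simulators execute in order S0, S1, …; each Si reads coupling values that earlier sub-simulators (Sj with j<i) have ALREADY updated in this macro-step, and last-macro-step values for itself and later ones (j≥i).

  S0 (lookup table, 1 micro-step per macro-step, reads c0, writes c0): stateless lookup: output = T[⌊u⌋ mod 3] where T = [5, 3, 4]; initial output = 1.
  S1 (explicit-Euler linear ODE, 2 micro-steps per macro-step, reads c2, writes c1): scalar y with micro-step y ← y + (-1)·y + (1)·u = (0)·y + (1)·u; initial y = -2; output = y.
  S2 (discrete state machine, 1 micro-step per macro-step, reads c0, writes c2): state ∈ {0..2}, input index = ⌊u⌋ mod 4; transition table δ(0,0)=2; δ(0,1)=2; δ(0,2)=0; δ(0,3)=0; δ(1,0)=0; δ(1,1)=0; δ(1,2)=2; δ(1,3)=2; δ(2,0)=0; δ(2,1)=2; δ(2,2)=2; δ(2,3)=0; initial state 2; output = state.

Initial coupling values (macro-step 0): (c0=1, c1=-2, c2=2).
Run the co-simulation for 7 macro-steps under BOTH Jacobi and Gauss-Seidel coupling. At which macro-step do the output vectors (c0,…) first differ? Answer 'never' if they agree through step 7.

first divergence at macro-step: 1

[Jacobi] macro 1: S0 reads c0=1 → after 1×micro: 3; S1 reads c2=2 → after 2×micro: 2; S2 reads c0=1 → after 1×micro: 2 ⇒ (c0=3, c1=2, c2=2)
[Jacobi] macro 2: S0 reads c0=3 → after 1×micro: 5; S1 reads c2=2 → after 2×micro: 2; S2 reads c0=3 → after 1×micro: 0 ⇒ (c0=5, c1=2, c2=0)
[Jacobi] macro 3: S0 reads c0=5 → after 1×micro: 4; S1 reads c2=0 → after 2×micro: 0; S2 reads c0=5 → after 1×micro: 2 ⇒ (c0=4, c1=0, c2=2)
[Jacobi] macro 4: S0 reads c0=4 → after 1×micro: 3; S1 reads c2=2 → after 2×micro: 2; S2 reads c0=4 → after 1×micro: 0 ⇒ (c0=3, c1=2, c2=0)
[Jacobi] macro 5: S0 reads c0=3 → after 1×micro: 5; S1 reads c2=0 → after 2×micro: 0; S2 reads c0=3 → after 1×micro: 0 ⇒ (c0=5, c1=0, c2=0)
[Jacobi] macro 6: S0 reads c0=5 → after 1×micro: 4; S1 reads c2=0 → after 2×micro: 0; S2 reads c0=5 → after 1×micro: 2 ⇒ (c0=4, c1=0, c2=2)
[Jacobi] macro 7: S0 reads c0=4 → after 1×micro: 3; S1 reads c2=2 → after 2×micro: 2; S2 reads c0=4 → after 1×micro: 0 ⇒ (c0=3, c1=2, c2=0)
[Gauss-Seidel] macro 1: S0 reads c0=1 → after 1×micro: 3; S1 reads c2=2 → after 2×micro: 2; S2 reads c0=3 → after 1×micro: 0 ⇒ (c0=3, c1=2, c2=0)
[Gauss-Seidel] macro 2: S0 reads c0=3 → after 1×micro: 5; S1 reads c2=0 → after 2×micro: 0; S2 reads c0=5 → after 1×micro: 2 ⇒ (c0=5, c1=0, c2=2)
[Gauss-Seidel] macro 3: S0 reads c0=5 → after 1×micro: 4; S1 reads c2=2 → after 2×micro: 2; S2 reads c0=4 → after 1×micro: 0 ⇒ (c0=4, c1=2, c2=0)
[Gauss-Seidel] macro 4: S0 reads c0=4 → after 1×micro: 3; S1 reads c2=0 → after 2×micro: 0; S2 reads c0=3 → after 1×micro: 0 ⇒ (c0=3, c1=0, c2=0)
[Gauss-Seidel] macro 5: S0 reads c0=3 → after 1×micro: 5; S1 reads c2=0 → after 2×micro: 0; S2 reads c0=5 → after 1×micro: 2 ⇒ (c0=5, c1=0, c2=2)
[Gauss-Seidel] macro 6: S0 reads c0=5 → after 1×micro: 4; S1 reads c2=2 → after 2×micro: 2; S2 reads c0=4 → after 1×micro: 0 ⇒ (c0=4, c1=2, c2=0)
[Gauss-Seidel] macro 7: S0 reads c0=4 → after 1×micro: 3; S1 reads c2=0 → after 2×micro: 0; S2 reads c0=3 → after 1×micro: 0 ⇒ (c0=3, c1=0, c2=0)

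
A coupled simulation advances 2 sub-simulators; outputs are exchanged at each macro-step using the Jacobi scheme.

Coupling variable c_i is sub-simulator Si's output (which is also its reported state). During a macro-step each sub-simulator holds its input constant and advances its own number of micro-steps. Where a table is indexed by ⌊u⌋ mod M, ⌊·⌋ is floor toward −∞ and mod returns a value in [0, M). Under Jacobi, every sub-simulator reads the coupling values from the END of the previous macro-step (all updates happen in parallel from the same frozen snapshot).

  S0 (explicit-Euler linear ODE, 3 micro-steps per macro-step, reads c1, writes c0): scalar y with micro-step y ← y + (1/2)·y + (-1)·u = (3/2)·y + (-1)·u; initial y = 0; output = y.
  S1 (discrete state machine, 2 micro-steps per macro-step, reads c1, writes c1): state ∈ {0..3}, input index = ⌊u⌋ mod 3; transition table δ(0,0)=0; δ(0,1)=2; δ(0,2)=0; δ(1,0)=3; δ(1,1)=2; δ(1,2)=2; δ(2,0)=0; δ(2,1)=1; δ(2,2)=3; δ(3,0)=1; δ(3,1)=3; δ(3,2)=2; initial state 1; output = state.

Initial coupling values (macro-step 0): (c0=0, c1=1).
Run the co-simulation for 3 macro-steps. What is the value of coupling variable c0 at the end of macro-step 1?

macro 1: S0 reads c1=1 → after 3×micro: -19/4; S1 reads c1=1 → after 2×micro: 1 ⇒ (c0=-19/4, c1=1)
macro 2: S0 reads c1=1 → after 3×micro: -665/32; S1 reads c1=1 → after 2×micro: 1 ⇒ (c0=-665/32, c1=1)
macro 3: S0 reads c1=1 → after 3×micro: -19171/256; S1 reads c1=1 → after 2×micro: 1 ⇒ (c0=-19171/256, c1=1)

c0 at macro-step 1 = -19/4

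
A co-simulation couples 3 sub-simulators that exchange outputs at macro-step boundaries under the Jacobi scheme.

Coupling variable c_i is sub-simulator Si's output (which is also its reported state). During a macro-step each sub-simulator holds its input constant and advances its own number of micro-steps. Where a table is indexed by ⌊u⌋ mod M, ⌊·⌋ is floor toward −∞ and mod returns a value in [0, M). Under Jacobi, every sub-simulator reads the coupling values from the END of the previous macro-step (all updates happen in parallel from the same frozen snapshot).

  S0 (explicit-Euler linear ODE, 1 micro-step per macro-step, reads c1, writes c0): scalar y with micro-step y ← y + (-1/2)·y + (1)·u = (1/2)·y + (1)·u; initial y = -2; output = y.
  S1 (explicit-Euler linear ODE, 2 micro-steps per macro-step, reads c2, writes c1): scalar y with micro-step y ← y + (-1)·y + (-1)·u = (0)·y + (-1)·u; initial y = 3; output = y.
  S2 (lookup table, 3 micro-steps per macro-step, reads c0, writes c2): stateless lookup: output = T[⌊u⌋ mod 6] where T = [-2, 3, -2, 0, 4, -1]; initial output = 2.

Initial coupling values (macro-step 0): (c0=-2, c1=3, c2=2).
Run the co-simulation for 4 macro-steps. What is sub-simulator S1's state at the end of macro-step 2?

S1 state at macro-step 2 = -4

macro 1: S0 reads c1=3 → after 1×micro: 2; S1 reads c2=2 → after 2×micro: -2; S2 reads c0=-2 → after 3×micro: 4 ⇒ (c0=2, c1=-2, c2=4)
macro 2: S0 reads c1=-2 → after 1×micro: -1; S1 reads c2=4 → after 2×micro: -4; S2 reads c0=2 → after 3×micro: -2 ⇒ (c0=-1, c1=-4, c2=-2)
macro 3: S0 reads c1=-4 → after 1×micro: -9/2; S1 reads c2=-2 → after 2×micro: 2; S2 reads c0=-1 → after 3×micro: -1 ⇒ (c0=-9/2, c1=2, c2=-1)
macro 4: S0 reads c1=2 → after 1×micro: -1/4; S1 reads c2=-1 → after 2×micro: 1; S2 reads c0=-9/2 → after 3×micro: 3 ⇒ (c0=-1/4, c1=1, c2=3)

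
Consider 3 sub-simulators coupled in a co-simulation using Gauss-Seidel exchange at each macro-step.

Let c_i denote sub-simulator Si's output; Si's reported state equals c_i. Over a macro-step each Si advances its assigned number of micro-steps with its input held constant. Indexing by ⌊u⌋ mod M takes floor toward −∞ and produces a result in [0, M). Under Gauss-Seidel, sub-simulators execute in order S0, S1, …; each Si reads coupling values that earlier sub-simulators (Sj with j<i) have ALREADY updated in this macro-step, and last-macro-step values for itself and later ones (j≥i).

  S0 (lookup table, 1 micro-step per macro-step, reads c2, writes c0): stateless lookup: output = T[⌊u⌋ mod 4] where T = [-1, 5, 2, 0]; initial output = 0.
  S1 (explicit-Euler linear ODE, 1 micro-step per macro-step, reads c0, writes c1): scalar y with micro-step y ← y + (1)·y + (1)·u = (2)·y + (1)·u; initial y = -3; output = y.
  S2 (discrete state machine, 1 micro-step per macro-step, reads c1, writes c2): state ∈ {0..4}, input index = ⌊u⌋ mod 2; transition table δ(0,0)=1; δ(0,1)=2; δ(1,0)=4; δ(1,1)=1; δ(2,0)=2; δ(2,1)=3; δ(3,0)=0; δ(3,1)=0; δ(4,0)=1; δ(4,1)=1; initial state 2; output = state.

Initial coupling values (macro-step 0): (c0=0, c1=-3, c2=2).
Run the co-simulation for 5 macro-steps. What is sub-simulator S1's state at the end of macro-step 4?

S1 state at macro-step 4 = -18

macro 1: S0 reads c2=2 → after 1×micro: 2; S1 reads c0=2 → after 1×micro: -4; S2 reads c1=-4 → after 1×micro: 2 ⇒ (c0=2, c1=-4, c2=2)
macro 2: S0 reads c2=2 → after 1×micro: 2; S1 reads c0=2 → after 1×micro: -6; S2 reads c1=-6 → after 1×micro: 2 ⇒ (c0=2, c1=-6, c2=2)
macro 3: S0 reads c2=2 → after 1×micro: 2; S1 reads c0=2 → after 1×micro: -10; S2 reads c1=-10 → after 1×micro: 2 ⇒ (c0=2, c1=-10, c2=2)
macro 4: S0 reads c2=2 → after 1×micro: 2; S1 reads c0=2 → after 1×micro: -18; S2 reads c1=-18 → after 1×micro: 2 ⇒ (c0=2, c1=-18, c2=2)
macro 5: S0 reads c2=2 → after 1×micro: 2; S1 reads c0=2 → after 1×micro: -34; S2 reads c1=-34 → after 1×micro: 2 ⇒ (c0=2, c1=-34, c2=2)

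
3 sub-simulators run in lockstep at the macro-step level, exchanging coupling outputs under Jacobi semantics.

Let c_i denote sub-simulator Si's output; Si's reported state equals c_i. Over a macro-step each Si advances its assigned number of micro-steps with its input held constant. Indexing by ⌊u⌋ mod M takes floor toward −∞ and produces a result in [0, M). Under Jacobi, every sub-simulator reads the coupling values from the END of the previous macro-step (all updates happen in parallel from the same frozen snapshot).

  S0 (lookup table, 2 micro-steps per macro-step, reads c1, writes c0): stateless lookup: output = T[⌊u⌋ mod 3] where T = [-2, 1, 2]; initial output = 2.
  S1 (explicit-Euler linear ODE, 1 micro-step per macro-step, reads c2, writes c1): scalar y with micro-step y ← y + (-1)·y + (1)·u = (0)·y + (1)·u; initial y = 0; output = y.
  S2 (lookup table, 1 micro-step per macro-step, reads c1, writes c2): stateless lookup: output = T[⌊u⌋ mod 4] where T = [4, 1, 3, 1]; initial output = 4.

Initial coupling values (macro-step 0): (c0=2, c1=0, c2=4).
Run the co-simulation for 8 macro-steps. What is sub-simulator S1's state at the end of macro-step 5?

macro 1: S0 reads c1=0 → after 2×micro: -2; S1 reads c2=4 → after 1×micro: 4; S2 reads c1=0 → after 1×micro: 4 ⇒ (c0=-2, c1=4, c2=4)
macro 2: S0 reads c1=4 → after 2×micro: 1; S1 reads c2=4 → after 1×micro: 4; S2 reads c1=4 → after 1×micro: 4 ⇒ (c0=1, c1=4, c2=4)
macro 3: S0 reads c1=4 → after 2×micro: 1; S1 reads c2=4 → after 1×micro: 4; S2 reads c1=4 → after 1×micro: 4 ⇒ (c0=1, c1=4, c2=4)
macro 4: S0 reads c1=4 → after 2×micro: 1; S1 reads c2=4 → after 1×micro: 4; S2 reads c1=4 → after 1×micro: 4 ⇒ (c0=1, c1=4, c2=4)
macro 5: S0 reads c1=4 → after 2×micro: 1; S1 reads c2=4 → after 1×micro: 4; S2 reads c1=4 → after 1×micro: 4 ⇒ (c0=1, c1=4, c2=4)
macro 6: S0 reads c1=4 → after 2×micro: 1; S1 reads c2=4 → after 1×micro: 4; S2 reads c1=4 → after 1×micro: 4 ⇒ (c0=1, c1=4, c2=4)
macro 7: S0 reads c1=4 → after 2×micro: 1; S1 reads c2=4 → after 1×micro: 4; S2 reads c1=4 → after 1×micro: 4 ⇒ (c0=1, c1=4, c2=4)
macro 8: S0 reads c1=4 → after 2×micro: 1; S1 reads c2=4 → after 1×micro: 4; S2 reads c1=4 → after 1×micro: 4 ⇒ (c0=1, c1=4, c2=4)

S1 state at macro-step 5 = 4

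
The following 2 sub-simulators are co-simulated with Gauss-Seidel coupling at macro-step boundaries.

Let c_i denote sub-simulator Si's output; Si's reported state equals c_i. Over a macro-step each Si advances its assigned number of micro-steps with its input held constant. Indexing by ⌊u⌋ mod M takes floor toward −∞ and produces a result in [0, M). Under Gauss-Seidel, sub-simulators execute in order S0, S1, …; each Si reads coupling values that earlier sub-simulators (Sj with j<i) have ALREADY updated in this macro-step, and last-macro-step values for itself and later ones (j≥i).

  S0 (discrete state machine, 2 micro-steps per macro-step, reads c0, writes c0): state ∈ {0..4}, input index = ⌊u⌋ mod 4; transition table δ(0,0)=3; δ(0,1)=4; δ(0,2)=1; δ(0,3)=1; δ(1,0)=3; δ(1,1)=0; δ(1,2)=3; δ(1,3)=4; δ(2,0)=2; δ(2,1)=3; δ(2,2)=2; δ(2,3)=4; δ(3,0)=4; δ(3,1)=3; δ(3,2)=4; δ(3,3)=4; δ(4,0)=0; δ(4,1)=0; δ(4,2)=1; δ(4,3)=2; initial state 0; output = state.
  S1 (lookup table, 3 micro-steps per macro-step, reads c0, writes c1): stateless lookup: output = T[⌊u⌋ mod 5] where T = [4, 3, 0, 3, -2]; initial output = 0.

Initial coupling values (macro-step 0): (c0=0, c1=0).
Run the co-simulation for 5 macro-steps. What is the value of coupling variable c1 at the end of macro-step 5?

macro 1: S0 reads c0=0 → after 2×micro: 4; S1 reads c0=4 → after 3×micro: -2 ⇒ (c0=4, c1=-2)
macro 2: S0 reads c0=4 → after 2×micro: 3; S1 reads c0=3 → after 3×micro: 3 ⇒ (c0=3, c1=3)
macro 3: S0 reads c0=3 → after 2×micro: 2; S1 reads c0=2 → after 3×micro: 0 ⇒ (c0=2, c1=0)
macro 4: S0 reads c0=2 → after 2×micro: 2; S1 reads c0=2 → after 3×micro: 0 ⇒ (c0=2, c1=0)
macro 5: S0 reads c0=2 → after 2×micro: 2; S1 reads c0=2 → after 3×micro: 0 ⇒ (c0=2, c1=0)

c1 at macro-step 5 = 0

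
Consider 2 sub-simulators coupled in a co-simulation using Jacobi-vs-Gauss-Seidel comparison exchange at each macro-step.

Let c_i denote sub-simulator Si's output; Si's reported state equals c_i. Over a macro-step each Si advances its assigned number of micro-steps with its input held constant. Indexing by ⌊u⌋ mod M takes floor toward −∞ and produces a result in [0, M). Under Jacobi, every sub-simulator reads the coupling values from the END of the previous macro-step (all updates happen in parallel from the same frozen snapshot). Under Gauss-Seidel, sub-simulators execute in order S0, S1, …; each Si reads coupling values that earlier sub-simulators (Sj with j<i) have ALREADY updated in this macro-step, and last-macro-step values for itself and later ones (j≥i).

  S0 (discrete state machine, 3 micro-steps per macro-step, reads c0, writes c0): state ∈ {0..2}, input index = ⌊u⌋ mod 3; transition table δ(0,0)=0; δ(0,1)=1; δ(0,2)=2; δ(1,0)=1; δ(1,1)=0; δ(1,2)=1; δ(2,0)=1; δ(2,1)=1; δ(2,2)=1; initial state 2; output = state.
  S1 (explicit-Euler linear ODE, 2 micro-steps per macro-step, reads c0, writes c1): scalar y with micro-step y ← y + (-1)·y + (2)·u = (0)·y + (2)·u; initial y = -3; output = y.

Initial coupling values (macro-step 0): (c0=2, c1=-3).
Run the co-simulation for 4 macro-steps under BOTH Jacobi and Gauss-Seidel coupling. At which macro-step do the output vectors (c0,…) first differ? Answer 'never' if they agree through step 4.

first divergence at macro-step: 1

[Jacobi] macro 1: S0 reads c0=2 → after 3×micro: 1; S1 reads c0=2 → after 2×micro: 4 ⇒ (c0=1, c1=4)
[Jacobi] macro 2: S0 reads c0=1 → after 3×micro: 0; S1 reads c0=1 → after 2×micro: 2 ⇒ (c0=0, c1=2)
[Jacobi] macro 3: S0 reads c0=0 → after 3×micro: 0; S1 reads c0=0 → after 2×micro: 0 ⇒ (c0=0, c1=0)
[Jacobi] macro 4: S0 reads c0=0 → after 3×micro: 0; S1 reads c0=0 → after 2×micro: 0 ⇒ (c0=0, c1=0)
[Gauss-Seidel] macro 1: S0 reads c0=2 → after 3×micro: 1; S1 reads c0=1 → after 2×micro: 2 ⇒ (c0=1, c1=2)
[Gauss-Seidel] macro 2: S0 reads c0=1 → after 3×micro: 0; S1 reads c0=0 → after 2×micro: 0 ⇒ (c0=0, c1=0)
[Gauss-Seidel] macro 3: S0 reads c0=0 → after 3×micro: 0; S1 reads c0=0 → after 2×micro: 0 ⇒ (c0=0, c1=0)
[Gauss-Seidel] macro 4: S0 reads c0=0 → after 3×micro: 0; S1 reads c0=0 → after 2×micro: 0 ⇒ (c0=0, c1=0)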